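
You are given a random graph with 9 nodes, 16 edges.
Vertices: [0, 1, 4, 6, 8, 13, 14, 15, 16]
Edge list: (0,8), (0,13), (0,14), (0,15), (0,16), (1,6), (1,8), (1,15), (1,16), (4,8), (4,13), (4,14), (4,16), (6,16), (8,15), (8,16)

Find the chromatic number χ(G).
χ(G) = 3

Clique number ω(G) = 3 (lower bound: χ ≥ ω).
The clique on [0, 8, 16] has size 3, forcing χ ≥ 3, and the coloring below uses 3 colors, so χ(G) = 3.
A valid 3-coloring: color 1: [6, 8, 13, 14]; color 2: [15, 16]; color 3: [0, 1, 4].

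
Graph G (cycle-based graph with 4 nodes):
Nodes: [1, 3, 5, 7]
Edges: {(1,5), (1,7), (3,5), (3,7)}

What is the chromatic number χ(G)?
Clique number ω(G) = 2 (lower bound: χ ≥ ω).
The graph is bipartite (no odd cycle), so 2 colors suffice: χ(G) = 2.
A valid 2-coloring: color 1: [1, 3]; color 2: [5, 7].

χ(G) = 2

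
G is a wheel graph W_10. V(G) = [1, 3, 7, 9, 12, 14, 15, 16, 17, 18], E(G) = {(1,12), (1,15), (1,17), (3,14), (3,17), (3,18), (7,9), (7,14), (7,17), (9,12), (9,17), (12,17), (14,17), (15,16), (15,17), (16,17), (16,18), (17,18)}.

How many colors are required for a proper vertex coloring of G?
Clique number ω(G) = 3 (lower bound: χ ≥ ω).
Odd cycle [16, 15, 1, 12, 9, 7, 14, 3, 18] needs 3 colors (χ ≥ 3).
Vertex 17 is adjacent to every vertex of [1, 3, 7, 9, 12, 14, 15, 16, 18], which already need 3 colors among themselves, so 17 needs a new color (χ ≥ 4).
The coloring below uses 4 colors, so χ(G) = 4.
A valid 4-coloring: color 1: [17]; color 2: [1, 3, 9, 16]; color 3: [7, 12, 15, 18]; color 4: [14].

χ(G) = 4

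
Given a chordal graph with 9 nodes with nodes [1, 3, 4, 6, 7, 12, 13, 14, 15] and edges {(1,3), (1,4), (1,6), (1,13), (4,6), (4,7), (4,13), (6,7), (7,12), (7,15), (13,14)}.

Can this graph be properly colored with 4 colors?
Yes, G is 4-colorable

A valid 4-coloring: color 1: [3, 4, 12, 14, 15]; color 2: [1, 7]; color 3: [6, 13].
(χ(G) = 3 ≤ 4.)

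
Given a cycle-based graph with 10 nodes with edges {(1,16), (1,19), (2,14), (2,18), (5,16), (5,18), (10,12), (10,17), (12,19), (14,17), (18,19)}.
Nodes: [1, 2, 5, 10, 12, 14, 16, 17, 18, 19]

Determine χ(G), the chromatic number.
χ(G) = 3

Clique number ω(G) = 2 (lower bound: χ ≥ ω).
Odd cycle [12, 10, 17, 14, 2, 18, 19] needs 3 colors (χ ≥ 3).
The coloring below uses 3 colors, so χ(G) = 3.
A valid 3-coloring: color 1: [5, 10, 14, 19]; color 2: [12, 16, 17, 18]; color 3: [1, 2].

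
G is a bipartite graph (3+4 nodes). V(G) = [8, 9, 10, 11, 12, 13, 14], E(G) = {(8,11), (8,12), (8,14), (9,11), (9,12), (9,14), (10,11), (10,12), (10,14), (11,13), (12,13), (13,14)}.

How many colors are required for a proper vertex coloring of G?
χ(G) = 2

Clique number ω(G) = 2 (lower bound: χ ≥ ω).
The graph is bipartite (no odd cycle), so 2 colors suffice: χ(G) = 2.
A valid 2-coloring: color 1: [11, 12, 14]; color 2: [8, 9, 10, 13].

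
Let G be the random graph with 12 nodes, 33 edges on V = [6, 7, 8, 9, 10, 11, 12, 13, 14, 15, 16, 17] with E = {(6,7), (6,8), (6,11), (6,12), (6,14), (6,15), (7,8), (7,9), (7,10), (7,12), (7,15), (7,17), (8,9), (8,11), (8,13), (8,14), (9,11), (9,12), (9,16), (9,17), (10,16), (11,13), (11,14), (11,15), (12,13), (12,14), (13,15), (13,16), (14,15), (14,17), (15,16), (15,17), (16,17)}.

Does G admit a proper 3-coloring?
No, G is not 3-colorable

The clique on vertices [6, 8, 11, 14] has size 4 > 3, so it alone needs 4 colors.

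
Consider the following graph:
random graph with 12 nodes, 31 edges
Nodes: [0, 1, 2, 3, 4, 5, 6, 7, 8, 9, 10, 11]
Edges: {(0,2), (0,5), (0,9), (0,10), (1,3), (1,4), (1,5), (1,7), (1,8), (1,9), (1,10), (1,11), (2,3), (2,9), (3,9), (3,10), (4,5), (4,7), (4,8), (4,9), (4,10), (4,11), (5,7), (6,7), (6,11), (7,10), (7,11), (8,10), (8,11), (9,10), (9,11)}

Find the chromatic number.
Clique number ω(G) = 4 (lower bound: χ ≥ ω).
The clique on [1, 3, 9, 10] has size 4, forcing χ ≥ 4, and the coloring below uses 4 colors, so χ(G) = 4.
A valid 4-coloring: color 1: [1, 2, 6]; color 2: [7, 8, 9]; color 3: [5, 10, 11]; color 4: [0, 3, 4].

χ(G) = 4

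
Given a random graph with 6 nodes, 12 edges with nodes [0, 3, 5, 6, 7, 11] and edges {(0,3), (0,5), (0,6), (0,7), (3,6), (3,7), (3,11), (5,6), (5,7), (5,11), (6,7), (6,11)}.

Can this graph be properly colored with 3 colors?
No, G is not 3-colorable

The clique on vertices [0, 3, 6, 7] has size 4 > 3, so it alone needs 4 colors.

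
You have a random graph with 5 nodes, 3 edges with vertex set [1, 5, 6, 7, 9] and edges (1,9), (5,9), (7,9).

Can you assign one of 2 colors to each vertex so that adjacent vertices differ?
Yes, G is 2-colorable

A valid 2-coloring: color 1: [6, 9]; color 2: [1, 5, 7].
(χ(G) = 2 ≤ 2.)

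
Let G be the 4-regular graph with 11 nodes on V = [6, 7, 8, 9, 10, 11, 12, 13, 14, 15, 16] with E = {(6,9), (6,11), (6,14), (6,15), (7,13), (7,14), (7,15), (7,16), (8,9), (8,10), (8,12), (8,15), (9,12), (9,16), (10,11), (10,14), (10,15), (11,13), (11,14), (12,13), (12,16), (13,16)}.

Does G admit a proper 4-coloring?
Yes, G is 4-colorable

A valid 4-coloring: color 1: [9, 13, 14, 15]; color 2: [6, 7, 10, 12]; color 3: [8, 11, 16].
(χ(G) = 3 ≤ 4.)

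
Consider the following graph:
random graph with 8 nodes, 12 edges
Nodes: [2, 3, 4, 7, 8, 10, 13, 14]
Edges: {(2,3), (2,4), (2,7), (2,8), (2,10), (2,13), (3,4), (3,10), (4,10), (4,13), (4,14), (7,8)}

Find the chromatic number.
Clique number ω(G) = 4 (lower bound: χ ≥ ω).
The clique on [2, 3, 4, 10] has size 4, forcing χ ≥ 4, and the coloring below uses 4 colors, so χ(G) = 4.
A valid 4-coloring: color 1: [2, 14]; color 2: [4, 8]; color 3: [7, 10, 13]; color 4: [3].

χ(G) = 4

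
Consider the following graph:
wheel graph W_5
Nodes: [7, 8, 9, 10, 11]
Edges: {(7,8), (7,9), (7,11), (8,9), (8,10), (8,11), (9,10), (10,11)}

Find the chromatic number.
Clique number ω(G) = 3 (lower bound: χ ≥ ω).
The clique on [8, 9, 10] has size 3, forcing χ ≥ 3, and the coloring below uses 3 colors, so χ(G) = 3.
A valid 3-coloring: color 1: [8]; color 2: [9, 11]; color 3: [7, 10].

χ(G) = 3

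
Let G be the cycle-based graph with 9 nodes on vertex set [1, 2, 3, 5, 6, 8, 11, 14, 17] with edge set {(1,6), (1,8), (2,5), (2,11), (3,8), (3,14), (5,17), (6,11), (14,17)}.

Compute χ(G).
χ(G) = 3

Clique number ω(G) = 2 (lower bound: χ ≥ ω).
Odd cycle [14, 3, 8, 1, 6, 11, 2, 5, 17] needs 3 colors (χ ≥ 3).
The coloring below uses 3 colors, so χ(G) = 3.
A valid 3-coloring: color 1: [5, 6, 8, 14]; color 2: [1, 3, 11, 17]; color 3: [2].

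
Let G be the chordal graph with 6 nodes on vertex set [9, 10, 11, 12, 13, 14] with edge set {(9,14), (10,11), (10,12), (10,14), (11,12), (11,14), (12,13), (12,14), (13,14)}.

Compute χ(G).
χ(G) = 4

Clique number ω(G) = 4 (lower bound: χ ≥ ω).
The clique on [10, 11, 12, 14] has size 4, forcing χ ≥ 4, and the coloring below uses 4 colors, so χ(G) = 4.
A valid 4-coloring: color 1: [14]; color 2: [9, 12]; color 3: [11, 13]; color 4: [10].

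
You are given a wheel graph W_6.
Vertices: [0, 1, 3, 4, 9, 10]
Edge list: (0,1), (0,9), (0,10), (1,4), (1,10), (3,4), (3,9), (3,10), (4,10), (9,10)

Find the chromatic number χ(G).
χ(G) = 4

Clique number ω(G) = 3 (lower bound: χ ≥ ω).
Odd cycle [4, 3, 9, 0, 1] needs 3 colors (χ ≥ 3).
Vertex 10 is adjacent to every vertex of [0, 1, 3, 4, 9], which already need 3 colors among themselves, so 10 needs a new color (χ ≥ 4).
The coloring below uses 4 colors, so χ(G) = 4.
A valid 4-coloring: color 1: [10]; color 2: [0, 4]; color 3: [1, 3]; color 4: [9].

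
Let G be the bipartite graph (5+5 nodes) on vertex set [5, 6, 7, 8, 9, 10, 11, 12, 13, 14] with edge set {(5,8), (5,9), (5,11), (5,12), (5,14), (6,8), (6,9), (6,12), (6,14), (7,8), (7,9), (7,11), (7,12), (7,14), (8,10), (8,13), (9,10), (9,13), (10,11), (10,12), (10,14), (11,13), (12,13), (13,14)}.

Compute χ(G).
χ(G) = 2

Clique number ω(G) = 2 (lower bound: χ ≥ ω).
The graph is bipartite (no odd cycle), so 2 colors suffice: χ(G) = 2.
A valid 2-coloring: color 1: [8, 9, 11, 12, 14]; color 2: [5, 6, 7, 10, 13].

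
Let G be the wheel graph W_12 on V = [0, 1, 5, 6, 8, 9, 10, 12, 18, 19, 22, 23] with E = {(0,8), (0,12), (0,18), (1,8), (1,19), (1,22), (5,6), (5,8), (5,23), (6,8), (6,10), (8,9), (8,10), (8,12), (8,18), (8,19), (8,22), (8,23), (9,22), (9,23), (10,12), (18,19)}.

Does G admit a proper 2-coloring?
No, G is not 2-colorable

The clique on vertices [0, 8, 18] has size 3 > 2, so it alone needs 3 colors.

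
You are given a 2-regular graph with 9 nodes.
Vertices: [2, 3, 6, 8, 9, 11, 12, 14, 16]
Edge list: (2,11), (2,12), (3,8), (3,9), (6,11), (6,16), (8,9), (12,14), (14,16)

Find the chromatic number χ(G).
χ(G) = 3

Clique number ω(G) = 3 (lower bound: χ ≥ ω).
The clique on [3, 8, 9] has size 3, forcing χ ≥ 3, and the coloring below uses 3 colors, so χ(G) = 3.
A valid 3-coloring: color 1: [2, 6, 8, 14]; color 2: [9, 11, 12, 16]; color 3: [3].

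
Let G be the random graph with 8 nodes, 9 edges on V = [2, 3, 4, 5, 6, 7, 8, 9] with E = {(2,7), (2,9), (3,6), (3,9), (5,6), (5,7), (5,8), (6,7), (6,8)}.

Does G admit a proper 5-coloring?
Yes, G is 5-colorable

A valid 5-coloring: color 1: [2, 4, 6]; color 2: [3, 7, 8]; color 3: [5, 9].
(χ(G) = 3 ≤ 5.)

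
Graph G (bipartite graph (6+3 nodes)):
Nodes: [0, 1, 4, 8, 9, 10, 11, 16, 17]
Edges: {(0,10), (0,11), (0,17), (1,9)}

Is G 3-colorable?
Yes, G is 3-colorable

A valid 3-coloring: color 1: [0, 4, 8, 9, 16]; color 2: [1, 10, 11, 17].
(χ(G) = 2 ≤ 3.)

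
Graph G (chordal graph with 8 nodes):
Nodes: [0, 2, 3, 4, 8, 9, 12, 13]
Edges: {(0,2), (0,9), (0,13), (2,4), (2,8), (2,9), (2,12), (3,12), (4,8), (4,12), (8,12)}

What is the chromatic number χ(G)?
χ(G) = 4

Clique number ω(G) = 4 (lower bound: χ ≥ ω).
The clique on [2, 4, 8, 12] has size 4, forcing χ ≥ 4, and the coloring below uses 4 colors, so χ(G) = 4.
A valid 4-coloring: color 1: [2, 3, 13]; color 2: [0, 12]; color 3: [8, 9]; color 4: [4].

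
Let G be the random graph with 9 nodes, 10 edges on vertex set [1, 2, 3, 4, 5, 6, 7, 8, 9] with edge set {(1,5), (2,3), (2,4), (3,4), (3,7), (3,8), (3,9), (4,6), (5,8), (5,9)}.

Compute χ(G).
Clique number ω(G) = 3 (lower bound: χ ≥ ω).
The clique on [2, 3, 4] has size 3, forcing χ ≥ 3, and the coloring below uses 3 colors, so χ(G) = 3.
A valid 3-coloring: color 1: [3, 5, 6]; color 2: [1, 4, 7, 8, 9]; color 3: [2].

χ(G) = 3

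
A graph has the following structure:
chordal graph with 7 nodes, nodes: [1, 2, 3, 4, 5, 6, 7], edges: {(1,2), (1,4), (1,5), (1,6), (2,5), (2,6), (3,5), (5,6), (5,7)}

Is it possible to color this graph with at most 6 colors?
Yes, G is 6-colorable

A valid 6-coloring: color 1: [4, 5]; color 2: [1, 3, 7]; color 3: [6]; color 4: [2].
(χ(G) = 4 ≤ 6.)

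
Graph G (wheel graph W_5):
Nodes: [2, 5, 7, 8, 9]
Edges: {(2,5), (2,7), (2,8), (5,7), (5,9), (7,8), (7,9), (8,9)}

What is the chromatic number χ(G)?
Clique number ω(G) = 3 (lower bound: χ ≥ ω).
The clique on [7, 8, 9] has size 3, forcing χ ≥ 3, and the coloring below uses 3 colors, so χ(G) = 3.
A valid 3-coloring: color 1: [7]; color 2: [2, 9]; color 3: [5, 8].

χ(G) = 3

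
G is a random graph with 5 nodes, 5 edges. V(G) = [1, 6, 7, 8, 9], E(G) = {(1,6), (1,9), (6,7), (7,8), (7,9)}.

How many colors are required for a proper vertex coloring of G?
χ(G) = 2

Clique number ω(G) = 2 (lower bound: χ ≥ ω).
The graph is bipartite (no odd cycle), so 2 colors suffice: χ(G) = 2.
A valid 2-coloring: color 1: [1, 7]; color 2: [6, 8, 9].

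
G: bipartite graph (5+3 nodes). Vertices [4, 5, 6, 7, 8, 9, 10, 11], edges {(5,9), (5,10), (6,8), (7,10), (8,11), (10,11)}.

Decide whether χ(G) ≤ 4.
Yes, G is 4-colorable

A valid 4-coloring: color 1: [4, 8, 9, 10]; color 2: [5, 6, 7, 11].
(χ(G) = 2 ≤ 4.)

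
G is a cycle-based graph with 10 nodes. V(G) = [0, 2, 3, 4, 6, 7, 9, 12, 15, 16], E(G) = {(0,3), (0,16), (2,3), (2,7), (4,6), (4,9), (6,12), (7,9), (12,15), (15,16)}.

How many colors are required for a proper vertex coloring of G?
Clique number ω(G) = 2 (lower bound: χ ≥ ω).
The graph is bipartite (no odd cycle), so 2 colors suffice: χ(G) = 2.
A valid 2-coloring: color 1: [0, 2, 6, 9, 15]; color 2: [3, 4, 7, 12, 16].

χ(G) = 2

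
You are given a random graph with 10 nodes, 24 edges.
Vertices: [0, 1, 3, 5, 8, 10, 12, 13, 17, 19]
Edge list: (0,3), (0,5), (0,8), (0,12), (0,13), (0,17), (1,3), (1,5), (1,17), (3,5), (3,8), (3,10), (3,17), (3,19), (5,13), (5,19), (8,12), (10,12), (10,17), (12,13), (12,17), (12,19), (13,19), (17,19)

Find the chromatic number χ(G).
χ(G) = 4

Clique number ω(G) = 3 (lower bound: χ ≥ ω).
Odd cycle [5, 13, 12, 17, 3] needs 3 colors (χ ≥ 3).
Vertex 0 is adjacent to every vertex of [3, 5, 12, 13, 17], which already need 3 colors among themselves, so 0 needs a new color (χ ≥ 4).
The coloring below uses 4 colors, so χ(G) = 4.
A valid 4-coloring: color 1: [3, 12]; color 2: [5, 8, 17]; color 3: [0, 1, 10, 19]; color 4: [13].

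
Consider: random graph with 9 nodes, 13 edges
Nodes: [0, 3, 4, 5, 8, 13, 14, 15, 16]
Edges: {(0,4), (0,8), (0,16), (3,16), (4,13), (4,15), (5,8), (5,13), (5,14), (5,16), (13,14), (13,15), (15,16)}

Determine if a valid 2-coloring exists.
The clique on vertices [4, 13, 15] has size 3 > 2, so it alone needs 3 colors.

No, G is not 2-colorable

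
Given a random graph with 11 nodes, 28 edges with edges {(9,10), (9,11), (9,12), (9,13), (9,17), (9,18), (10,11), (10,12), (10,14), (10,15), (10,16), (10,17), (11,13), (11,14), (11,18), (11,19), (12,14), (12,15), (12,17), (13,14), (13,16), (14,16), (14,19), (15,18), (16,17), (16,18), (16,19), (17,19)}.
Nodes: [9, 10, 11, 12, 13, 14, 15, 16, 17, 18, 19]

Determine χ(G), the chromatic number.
Clique number ω(G) = 4 (lower bound: χ ≥ ω).
The clique on [9, 10, 12, 17] has size 4, forcing χ ≥ 4, and the coloring below uses 4 colors, so χ(G) = 4.
A valid 4-coloring: color 1: [10, 13, 18, 19]; color 2: [9, 14, 15]; color 3: [11, 12, 16]; color 4: [17].

χ(G) = 4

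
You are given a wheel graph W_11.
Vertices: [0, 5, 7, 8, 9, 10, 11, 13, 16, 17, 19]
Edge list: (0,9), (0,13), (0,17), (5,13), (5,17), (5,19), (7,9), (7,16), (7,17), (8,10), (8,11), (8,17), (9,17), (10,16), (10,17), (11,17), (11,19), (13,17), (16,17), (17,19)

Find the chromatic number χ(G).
χ(G) = 3

Clique number ω(G) = 3 (lower bound: χ ≥ ω).
The clique on [0, 9, 17] has size 3, forcing χ ≥ 3, and the coloring below uses 3 colors, so χ(G) = 3.
A valid 3-coloring: color 1: [17]; color 2: [0, 5, 7, 10, 11]; color 3: [8, 9, 13, 16, 19].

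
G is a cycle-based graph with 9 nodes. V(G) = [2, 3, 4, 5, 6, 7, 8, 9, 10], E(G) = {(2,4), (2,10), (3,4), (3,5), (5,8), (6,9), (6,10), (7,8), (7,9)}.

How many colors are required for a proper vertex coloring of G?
χ(G) = 3

Clique number ω(G) = 2 (lower bound: χ ≥ ω).
Odd cycle [3, 4, 2, 10, 6, 9, 7, 8, 5] needs 3 colors (χ ≥ 3).
The coloring below uses 3 colors, so χ(G) = 3.
A valid 3-coloring: color 1: [2, 3, 6, 8]; color 2: [4, 5, 9, 10]; color 3: [7].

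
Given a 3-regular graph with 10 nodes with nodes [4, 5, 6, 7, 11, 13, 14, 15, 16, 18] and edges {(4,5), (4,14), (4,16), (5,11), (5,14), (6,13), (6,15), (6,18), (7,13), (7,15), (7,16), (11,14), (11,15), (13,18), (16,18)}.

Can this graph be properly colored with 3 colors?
A valid 3-coloring: color 1: [13, 14, 15, 16]; color 2: [4, 6, 7, 11]; color 3: [5, 18].
(χ(G) = 3 ≤ 3.)

Yes, G is 3-colorable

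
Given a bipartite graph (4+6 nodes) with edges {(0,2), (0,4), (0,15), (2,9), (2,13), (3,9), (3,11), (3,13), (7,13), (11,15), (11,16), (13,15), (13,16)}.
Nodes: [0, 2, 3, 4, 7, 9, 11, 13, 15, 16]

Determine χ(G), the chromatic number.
χ(G) = 2

Clique number ω(G) = 2 (lower bound: χ ≥ ω).
The graph is bipartite (no odd cycle), so 2 colors suffice: χ(G) = 2.
A valid 2-coloring: color 1: [0, 9, 11, 13]; color 2: [2, 3, 4, 7, 15, 16].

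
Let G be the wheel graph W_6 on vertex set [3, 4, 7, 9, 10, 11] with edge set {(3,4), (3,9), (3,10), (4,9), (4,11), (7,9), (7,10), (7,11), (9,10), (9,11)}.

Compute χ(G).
Clique number ω(G) = 3 (lower bound: χ ≥ ω).
Odd cycle [10, 7, 11, 4, 3] needs 3 colors (χ ≥ 3).
Vertex 9 is adjacent to every vertex of [3, 4, 7, 10, 11], which already need 3 colors among themselves, so 9 needs a new color (χ ≥ 4).
The coloring below uses 4 colors, so χ(G) = 4.
A valid 4-coloring: color 1: [9]; color 2: [4, 10]; color 3: [3, 7]; color 4: [11].

χ(G) = 4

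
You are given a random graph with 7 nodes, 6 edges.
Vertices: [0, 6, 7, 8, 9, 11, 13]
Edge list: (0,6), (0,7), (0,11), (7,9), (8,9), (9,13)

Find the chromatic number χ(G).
χ(G) = 2

Clique number ω(G) = 2 (lower bound: χ ≥ ω).
The graph is bipartite (no odd cycle), so 2 colors suffice: χ(G) = 2.
A valid 2-coloring: color 1: [0, 9]; color 2: [6, 7, 8, 11, 13].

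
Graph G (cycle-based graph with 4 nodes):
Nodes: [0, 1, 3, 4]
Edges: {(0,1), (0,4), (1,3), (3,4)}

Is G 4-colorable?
Yes, G is 4-colorable

A valid 4-coloring: color 1: [1, 4]; color 2: [0, 3].
(χ(G) = 2 ≤ 4.)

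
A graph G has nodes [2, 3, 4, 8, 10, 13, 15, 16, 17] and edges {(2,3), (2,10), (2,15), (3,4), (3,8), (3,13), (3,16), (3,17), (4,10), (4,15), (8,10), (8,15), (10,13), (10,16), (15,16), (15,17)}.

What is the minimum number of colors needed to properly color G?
Clique number ω(G) = 2 (lower bound: χ ≥ ω).
The graph is bipartite (no odd cycle), so 2 colors suffice: χ(G) = 2.
A valid 2-coloring: color 1: [3, 10, 15]; color 2: [2, 4, 8, 13, 16, 17].

χ(G) = 2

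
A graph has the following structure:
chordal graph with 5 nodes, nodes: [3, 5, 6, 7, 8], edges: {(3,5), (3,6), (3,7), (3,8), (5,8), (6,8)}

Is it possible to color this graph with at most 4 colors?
Yes, G is 4-colorable

A valid 4-coloring: color 1: [3]; color 2: [7, 8]; color 3: [5, 6].
(χ(G) = 3 ≤ 4.)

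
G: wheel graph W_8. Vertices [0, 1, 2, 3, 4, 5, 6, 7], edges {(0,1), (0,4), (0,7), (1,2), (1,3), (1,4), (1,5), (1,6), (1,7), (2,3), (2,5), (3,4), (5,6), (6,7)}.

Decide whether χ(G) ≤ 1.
The clique on vertices [0, 1, 4] has size 3 > 1, so it alone needs 3 colors.

No, G is not 1-colorable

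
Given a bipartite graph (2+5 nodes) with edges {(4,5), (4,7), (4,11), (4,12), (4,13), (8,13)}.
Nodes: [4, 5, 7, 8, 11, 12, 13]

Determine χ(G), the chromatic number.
χ(G) = 2

Clique number ω(G) = 2 (lower bound: χ ≥ ω).
The graph is bipartite (no odd cycle), so 2 colors suffice: χ(G) = 2.
A valid 2-coloring: color 1: [4, 8]; color 2: [5, 7, 11, 12, 13].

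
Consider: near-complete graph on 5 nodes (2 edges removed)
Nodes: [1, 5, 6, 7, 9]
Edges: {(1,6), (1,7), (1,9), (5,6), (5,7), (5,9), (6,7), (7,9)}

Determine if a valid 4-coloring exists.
Yes, G is 4-colorable

A valid 4-coloring: color 1: [7]; color 2: [6, 9]; color 3: [1, 5].
(χ(G) = 3 ≤ 4.)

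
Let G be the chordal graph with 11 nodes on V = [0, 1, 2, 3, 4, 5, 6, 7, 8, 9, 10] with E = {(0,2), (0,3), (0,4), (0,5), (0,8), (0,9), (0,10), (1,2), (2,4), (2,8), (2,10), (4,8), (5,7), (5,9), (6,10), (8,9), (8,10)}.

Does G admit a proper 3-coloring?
No, G is not 3-colorable

The clique on vertices [0, 2, 8, 10] has size 4 > 3, so it alone needs 4 colors.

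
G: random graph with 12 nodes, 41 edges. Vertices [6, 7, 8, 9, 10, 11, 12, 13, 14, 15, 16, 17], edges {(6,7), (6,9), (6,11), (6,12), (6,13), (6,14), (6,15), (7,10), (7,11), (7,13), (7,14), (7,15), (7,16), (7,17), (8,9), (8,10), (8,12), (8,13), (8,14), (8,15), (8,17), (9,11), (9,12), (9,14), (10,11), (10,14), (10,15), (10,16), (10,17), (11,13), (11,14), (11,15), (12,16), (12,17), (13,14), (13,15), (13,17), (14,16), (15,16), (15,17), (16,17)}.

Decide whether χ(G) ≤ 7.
Yes, G is 7-colorable

A valid 7-coloring: color 1: [12, 14, 15]; color 2: [7, 8]; color 3: [6, 10]; color 4: [11, 17]; color 5: [9, 13, 16].
(χ(G) = 5 ≤ 7.)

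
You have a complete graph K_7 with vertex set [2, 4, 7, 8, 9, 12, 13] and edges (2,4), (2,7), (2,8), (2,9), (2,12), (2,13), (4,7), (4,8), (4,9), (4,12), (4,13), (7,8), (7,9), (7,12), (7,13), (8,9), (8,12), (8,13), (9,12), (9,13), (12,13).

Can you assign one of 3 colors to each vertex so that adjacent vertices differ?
No, G is not 3-colorable

The clique on vertices [2, 4, 7, 8, 9, 12, 13] has size 7 > 3, so it alone needs 7 colors.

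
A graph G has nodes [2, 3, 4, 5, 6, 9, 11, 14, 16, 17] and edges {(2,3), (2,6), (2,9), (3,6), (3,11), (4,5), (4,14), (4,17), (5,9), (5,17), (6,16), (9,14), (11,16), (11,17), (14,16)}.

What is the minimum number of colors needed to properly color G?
Clique number ω(G) = 3 (lower bound: χ ≥ ω).
The clique on [2, 3, 6] has size 3, forcing χ ≥ 3, and the coloring below uses 3 colors, so χ(G) = 3.
A valid 3-coloring: color 1: [5, 6, 11, 14]; color 2: [3, 9, 16, 17]; color 3: [2, 4].

χ(G) = 3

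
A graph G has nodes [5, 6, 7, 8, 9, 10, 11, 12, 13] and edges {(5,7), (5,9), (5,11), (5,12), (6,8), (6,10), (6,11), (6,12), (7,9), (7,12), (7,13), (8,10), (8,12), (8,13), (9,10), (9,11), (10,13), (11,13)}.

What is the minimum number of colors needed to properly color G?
Clique number ω(G) = 3 (lower bound: χ ≥ ω).
Suppose a proper 3-coloring c exists. The clique [5, 7, 9] takes 3 distinct colors; by symmetry let c(5) = 1, c(7) = 2, c(9) = 3.
- Vertex 11: neighbors [5, 9] already have colors [1, 3] ⇒ c(11) = 2.
- Vertex 12: neighbors [5, 7] already have colors [1, 2] ⇒ c(12) = 3.
- Vertex 6: neighbors [11, 12] already have colors [2, 3] ⇒ c(6) = 1.
- Vertex 8: neighbors [6, 12] already have colors [1, 3] ⇒ c(8) = 2.
- Vertex 10: neighbors [6, 8, 9] already have colors [1, 2, 3] — all 3 colors blocked. Contradiction.
The forced assignments end in a contradiction, so G has no proper 3-coloring (χ ≥ 4).
The coloring below uses 4 colors, so χ(G) = 4.
A valid 4-coloring: color 1: [9, 12, 13]; color 2: [7, 8, 11]; color 3: [5, 6]; color 4: [10].

χ(G) = 4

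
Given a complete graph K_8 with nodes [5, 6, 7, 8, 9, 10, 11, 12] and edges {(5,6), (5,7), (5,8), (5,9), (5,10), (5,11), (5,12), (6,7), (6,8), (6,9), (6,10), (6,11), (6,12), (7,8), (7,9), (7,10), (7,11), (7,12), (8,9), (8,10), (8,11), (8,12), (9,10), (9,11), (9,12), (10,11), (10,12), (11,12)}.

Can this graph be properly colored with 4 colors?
No, G is not 4-colorable

The clique on vertices [5, 6, 7, 8, 9, 10, 11, 12] has size 8 > 4, so it alone needs 8 colors.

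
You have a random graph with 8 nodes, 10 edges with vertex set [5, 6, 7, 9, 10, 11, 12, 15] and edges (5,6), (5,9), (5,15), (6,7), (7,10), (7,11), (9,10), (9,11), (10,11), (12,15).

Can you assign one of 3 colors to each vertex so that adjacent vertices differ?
A valid 3-coloring: color 1: [7, 9, 15]; color 2: [5, 11, 12]; color 3: [6, 10].
(χ(G) = 3 ≤ 3.)

Yes, G is 3-colorable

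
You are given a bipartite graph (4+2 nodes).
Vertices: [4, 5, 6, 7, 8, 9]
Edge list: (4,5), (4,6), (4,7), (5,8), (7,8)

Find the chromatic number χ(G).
Clique number ω(G) = 2 (lower bound: χ ≥ ω).
The graph is bipartite (no odd cycle), so 2 colors suffice: χ(G) = 2.
A valid 2-coloring: color 1: [4, 8, 9]; color 2: [5, 6, 7].

χ(G) = 2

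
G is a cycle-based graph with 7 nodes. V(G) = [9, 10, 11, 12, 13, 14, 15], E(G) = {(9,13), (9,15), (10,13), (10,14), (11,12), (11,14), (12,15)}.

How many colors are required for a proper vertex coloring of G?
χ(G) = 3

Clique number ω(G) = 2 (lower bound: χ ≥ ω).
Odd cycle [15, 9, 13, 10, 14, 11, 12] needs 3 colors (χ ≥ 3).
The coloring below uses 3 colors, so χ(G) = 3.
A valid 3-coloring: color 1: [11, 13, 15]; color 2: [9, 10, 12]; color 3: [14].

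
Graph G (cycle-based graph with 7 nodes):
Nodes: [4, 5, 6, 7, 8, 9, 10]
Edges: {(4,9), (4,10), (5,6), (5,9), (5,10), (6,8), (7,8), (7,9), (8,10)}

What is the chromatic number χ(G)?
χ(G) = 3

Clique number ω(G) = 2 (lower bound: χ ≥ ω).
Odd cycle [8, 10, 5, 9, 7] needs 3 colors (χ ≥ 3).
The coloring below uses 3 colors, so χ(G) = 3.
A valid 3-coloring: color 1: [6, 9, 10]; color 2: [4, 5, 8]; color 3: [7].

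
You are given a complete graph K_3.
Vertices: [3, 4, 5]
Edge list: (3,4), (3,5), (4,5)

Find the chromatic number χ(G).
χ(G) = 3

Clique number ω(G) = 3 (lower bound: χ ≥ ω).
The clique on [3, 4, 5] has size 3, forcing χ ≥ 3, and the coloring below uses 3 colors, so χ(G) = 3.
A valid 3-coloring: color 1: [3]; color 2: [4]; color 3: [5].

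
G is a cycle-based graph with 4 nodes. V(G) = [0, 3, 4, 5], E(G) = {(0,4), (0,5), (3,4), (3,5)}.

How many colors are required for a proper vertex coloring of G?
χ(G) = 2

Clique number ω(G) = 2 (lower bound: χ ≥ ω).
The graph is bipartite (no odd cycle), so 2 colors suffice: χ(G) = 2.
A valid 2-coloring: color 1: [0, 3]; color 2: [4, 5].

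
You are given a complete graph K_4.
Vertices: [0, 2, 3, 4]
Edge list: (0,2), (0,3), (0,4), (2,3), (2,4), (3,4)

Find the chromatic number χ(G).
χ(G) = 4

Clique number ω(G) = 4 (lower bound: χ ≥ ω).
The clique on [0, 2, 3, 4] has size 4, forcing χ ≥ 4, and the coloring below uses 4 colors, so χ(G) = 4.
A valid 4-coloring: color 1: [0]; color 2: [3]; color 3: [4]; color 4: [2].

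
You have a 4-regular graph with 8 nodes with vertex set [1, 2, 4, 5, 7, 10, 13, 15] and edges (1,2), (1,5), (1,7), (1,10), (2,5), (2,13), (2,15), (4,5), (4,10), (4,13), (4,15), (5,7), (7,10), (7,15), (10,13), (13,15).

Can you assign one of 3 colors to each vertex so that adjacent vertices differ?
Yes, G is 3-colorable

A valid 3-coloring: color 1: [5, 10, 15]; color 2: [2, 4, 7]; color 3: [1, 13].
(χ(G) = 3 ≤ 3.)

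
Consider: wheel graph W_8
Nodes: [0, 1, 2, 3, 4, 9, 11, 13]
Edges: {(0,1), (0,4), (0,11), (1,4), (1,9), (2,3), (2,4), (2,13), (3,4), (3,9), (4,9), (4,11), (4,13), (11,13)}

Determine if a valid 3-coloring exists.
No, G is not 3-colorable

Odd cycle [2, 3, 9, 1, 0, 11, 13] needs 3 colors (χ ≥ 3).
Vertex 4 is adjacent to every vertex of [0, 1, 2, 3, 9, 11, 13], which already need 3 colors among themselves, so 4 needs a new color (χ ≥ 4).
Hence χ(G) ≥ 4 > 3, so no proper 3-coloring exists.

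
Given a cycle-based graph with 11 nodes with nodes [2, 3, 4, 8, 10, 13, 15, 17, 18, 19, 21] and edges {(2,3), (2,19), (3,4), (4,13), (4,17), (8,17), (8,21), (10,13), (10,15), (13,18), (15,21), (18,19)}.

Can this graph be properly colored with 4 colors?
Yes, G is 4-colorable

A valid 4-coloring: color 1: [3, 8, 13, 15, 19]; color 2: [2, 4, 10, 18, 21]; color 3: [17].
(χ(G) = 3 ≤ 4.)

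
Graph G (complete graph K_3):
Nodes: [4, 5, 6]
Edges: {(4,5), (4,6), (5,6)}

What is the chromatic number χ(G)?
χ(G) = 3

Clique number ω(G) = 3 (lower bound: χ ≥ ω).
The clique on [4, 5, 6] has size 3, forcing χ ≥ 3, and the coloring below uses 3 colors, so χ(G) = 3.
A valid 3-coloring: color 1: [4]; color 2: [6]; color 3: [5].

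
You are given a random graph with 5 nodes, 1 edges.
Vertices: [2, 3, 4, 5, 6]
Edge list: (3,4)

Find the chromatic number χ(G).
χ(G) = 2

Clique number ω(G) = 2 (lower bound: χ ≥ ω).
The graph is bipartite (no odd cycle), so 2 colors suffice: χ(G) = 2.
A valid 2-coloring: color 1: [2, 3, 5, 6]; color 2: [4].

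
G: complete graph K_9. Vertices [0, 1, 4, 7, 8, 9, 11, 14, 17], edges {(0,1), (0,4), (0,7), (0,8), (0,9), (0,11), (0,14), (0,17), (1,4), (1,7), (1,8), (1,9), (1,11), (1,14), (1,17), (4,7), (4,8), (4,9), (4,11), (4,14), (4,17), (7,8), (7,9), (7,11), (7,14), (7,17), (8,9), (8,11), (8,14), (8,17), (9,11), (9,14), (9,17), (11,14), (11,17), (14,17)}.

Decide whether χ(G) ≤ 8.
No, G is not 8-colorable

The clique on vertices [0, 1, 4, 7, 8, 9, 11, 14, 17] has size 9 > 8, so it alone needs 9 colors.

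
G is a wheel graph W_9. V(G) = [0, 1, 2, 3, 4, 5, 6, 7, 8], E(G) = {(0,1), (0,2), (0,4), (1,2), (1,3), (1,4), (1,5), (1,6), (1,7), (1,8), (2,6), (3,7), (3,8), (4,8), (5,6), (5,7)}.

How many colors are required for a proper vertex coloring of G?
χ(G) = 3

Clique number ω(G) = 3 (lower bound: χ ≥ ω).
The clique on [0, 1, 2] has size 3, forcing χ ≥ 3, and the coloring below uses 3 colors, so χ(G) = 3.
A valid 3-coloring: color 1: [1]; color 2: [2, 3, 4, 5]; color 3: [0, 6, 7, 8].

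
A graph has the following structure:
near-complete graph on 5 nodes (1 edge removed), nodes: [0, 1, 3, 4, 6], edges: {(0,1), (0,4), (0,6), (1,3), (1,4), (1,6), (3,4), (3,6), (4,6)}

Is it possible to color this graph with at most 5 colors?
Yes, G is 5-colorable

A valid 5-coloring: color 1: [6]; color 2: [4]; color 3: [1]; color 4: [0, 3].
(χ(G) = 4 ≤ 5.)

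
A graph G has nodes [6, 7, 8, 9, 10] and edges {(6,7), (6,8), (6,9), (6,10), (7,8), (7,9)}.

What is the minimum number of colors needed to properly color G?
χ(G) = 3

Clique number ω(G) = 3 (lower bound: χ ≥ ω).
The clique on [6, 7, 8] has size 3, forcing χ ≥ 3, and the coloring below uses 3 colors, so χ(G) = 3.
A valid 3-coloring: color 1: [6]; color 2: [7, 10]; color 3: [8, 9].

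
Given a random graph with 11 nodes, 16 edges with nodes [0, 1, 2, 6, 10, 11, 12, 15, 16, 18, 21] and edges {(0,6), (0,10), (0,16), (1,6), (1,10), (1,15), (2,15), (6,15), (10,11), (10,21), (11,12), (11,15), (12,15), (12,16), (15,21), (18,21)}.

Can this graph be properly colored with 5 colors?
A valid 5-coloring: color 1: [10, 15, 16, 18]; color 2: [2, 6, 12, 21]; color 3: [0, 1, 11].
(χ(G) = 3 ≤ 5.)

Yes, G is 5-colorable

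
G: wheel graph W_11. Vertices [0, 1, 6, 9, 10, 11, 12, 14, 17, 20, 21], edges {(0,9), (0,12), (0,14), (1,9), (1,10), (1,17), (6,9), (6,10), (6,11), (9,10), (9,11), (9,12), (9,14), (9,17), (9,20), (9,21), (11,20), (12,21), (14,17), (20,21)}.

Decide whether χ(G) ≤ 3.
A valid 3-coloring: color 1: [9]; color 2: [1, 6, 12, 14, 20]; color 3: [0, 10, 11, 17, 21].
(χ(G) = 3 ≤ 3.)

Yes, G is 3-colorable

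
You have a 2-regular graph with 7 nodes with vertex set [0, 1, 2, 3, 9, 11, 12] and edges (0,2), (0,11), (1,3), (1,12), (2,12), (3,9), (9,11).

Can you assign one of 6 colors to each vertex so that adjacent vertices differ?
Yes, G is 6-colorable

A valid 6-coloring: color 1: [3, 11, 12]; color 2: [1, 2, 9]; color 3: [0].
(χ(G) = 3 ≤ 6.)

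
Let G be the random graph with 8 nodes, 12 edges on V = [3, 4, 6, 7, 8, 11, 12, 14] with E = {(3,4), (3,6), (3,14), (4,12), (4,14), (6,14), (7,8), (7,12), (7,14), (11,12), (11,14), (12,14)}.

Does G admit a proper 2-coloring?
No, G is not 2-colorable

The clique on vertices [3, 4, 14] has size 3 > 2, so it alone needs 3 colors.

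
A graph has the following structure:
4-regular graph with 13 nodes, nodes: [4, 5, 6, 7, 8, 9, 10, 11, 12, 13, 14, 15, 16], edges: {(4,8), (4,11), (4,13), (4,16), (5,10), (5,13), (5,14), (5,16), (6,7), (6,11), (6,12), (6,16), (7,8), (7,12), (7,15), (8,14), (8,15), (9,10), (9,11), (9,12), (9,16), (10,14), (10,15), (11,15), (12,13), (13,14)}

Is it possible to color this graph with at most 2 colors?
No, G is not 2-colorable

The clique on vertices [5, 10, 14] has size 3 > 2, so it alone needs 3 colors.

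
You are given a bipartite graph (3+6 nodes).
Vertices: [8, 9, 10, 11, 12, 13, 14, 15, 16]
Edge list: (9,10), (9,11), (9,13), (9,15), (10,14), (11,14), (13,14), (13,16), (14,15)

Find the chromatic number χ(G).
Clique number ω(G) = 2 (lower bound: χ ≥ ω).
The graph is bipartite (no odd cycle), so 2 colors suffice: χ(G) = 2.
A valid 2-coloring: color 1: [8, 9, 12, 14, 16]; color 2: [10, 11, 13, 15].

χ(G) = 2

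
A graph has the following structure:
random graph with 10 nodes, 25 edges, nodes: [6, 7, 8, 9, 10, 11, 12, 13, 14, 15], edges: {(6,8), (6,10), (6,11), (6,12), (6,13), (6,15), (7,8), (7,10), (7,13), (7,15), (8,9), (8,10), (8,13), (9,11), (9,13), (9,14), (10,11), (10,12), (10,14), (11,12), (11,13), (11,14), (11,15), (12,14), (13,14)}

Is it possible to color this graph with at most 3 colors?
No, G is not 3-colorable

The clique on vertices [9, 11, 13, 14] has size 4 > 3, so it alone needs 4 colors.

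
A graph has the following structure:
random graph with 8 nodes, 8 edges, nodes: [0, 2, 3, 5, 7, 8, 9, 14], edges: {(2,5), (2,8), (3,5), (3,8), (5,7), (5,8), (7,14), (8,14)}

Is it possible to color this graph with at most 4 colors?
Yes, G is 4-colorable

A valid 4-coloring: color 1: [0, 5, 9, 14]; color 2: [7, 8]; color 3: [2, 3].
(χ(G) = 3 ≤ 4.)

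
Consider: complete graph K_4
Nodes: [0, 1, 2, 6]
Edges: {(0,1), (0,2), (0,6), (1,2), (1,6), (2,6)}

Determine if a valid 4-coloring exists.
A valid 4-coloring: color 1: [0]; color 2: [1]; color 3: [6]; color 4: [2].
(χ(G) = 4 ≤ 4.)

Yes, G is 4-colorable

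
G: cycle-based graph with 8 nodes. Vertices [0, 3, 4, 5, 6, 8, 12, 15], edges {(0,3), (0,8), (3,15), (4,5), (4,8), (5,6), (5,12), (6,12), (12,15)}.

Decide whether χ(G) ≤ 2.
The clique on vertices [5, 6, 12] has size 3 > 2, so it alone needs 3 colors.

No, G is not 2-colorable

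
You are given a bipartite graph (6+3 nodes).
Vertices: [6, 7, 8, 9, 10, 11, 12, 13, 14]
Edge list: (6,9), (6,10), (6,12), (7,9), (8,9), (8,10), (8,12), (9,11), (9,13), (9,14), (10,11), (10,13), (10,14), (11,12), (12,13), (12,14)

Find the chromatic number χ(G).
χ(G) = 2

Clique number ω(G) = 2 (lower bound: χ ≥ ω).
The graph is bipartite (no odd cycle), so 2 colors suffice: χ(G) = 2.
A valid 2-coloring: color 1: [9, 10, 12]; color 2: [6, 7, 8, 11, 13, 14].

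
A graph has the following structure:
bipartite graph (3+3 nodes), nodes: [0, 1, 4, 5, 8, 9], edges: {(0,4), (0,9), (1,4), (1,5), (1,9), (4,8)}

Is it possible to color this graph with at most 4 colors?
Yes, G is 4-colorable

A valid 4-coloring: color 1: [0, 1, 8]; color 2: [4, 5, 9].
(χ(G) = 2 ≤ 4.)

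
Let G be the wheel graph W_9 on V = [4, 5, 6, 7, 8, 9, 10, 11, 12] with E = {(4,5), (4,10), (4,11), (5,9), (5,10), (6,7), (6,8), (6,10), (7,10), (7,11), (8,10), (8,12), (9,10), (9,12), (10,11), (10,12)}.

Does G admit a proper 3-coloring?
A valid 3-coloring: color 1: [10]; color 2: [5, 6, 11, 12]; color 3: [4, 7, 8, 9].
(χ(G) = 3 ≤ 3.)

Yes, G is 3-colorable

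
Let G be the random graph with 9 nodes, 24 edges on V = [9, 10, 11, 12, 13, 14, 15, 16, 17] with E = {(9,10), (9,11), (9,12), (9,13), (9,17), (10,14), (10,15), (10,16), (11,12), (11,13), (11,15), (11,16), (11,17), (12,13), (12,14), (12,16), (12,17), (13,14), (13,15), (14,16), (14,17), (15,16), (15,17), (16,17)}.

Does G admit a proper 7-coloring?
A valid 7-coloring: color 1: [11, 14]; color 2: [10, 13, 17]; color 3: [12, 15]; color 4: [9, 16].
(χ(G) = 4 ≤ 7.)

Yes, G is 7-colorable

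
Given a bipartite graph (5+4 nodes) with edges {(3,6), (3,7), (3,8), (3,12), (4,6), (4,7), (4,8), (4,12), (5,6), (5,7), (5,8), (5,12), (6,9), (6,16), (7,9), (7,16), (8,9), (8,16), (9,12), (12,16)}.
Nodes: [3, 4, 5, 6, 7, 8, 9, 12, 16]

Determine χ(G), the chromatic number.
Clique number ω(G) = 2 (lower bound: χ ≥ ω).
The graph is bipartite (no odd cycle), so 2 colors suffice: χ(G) = 2.
A valid 2-coloring: color 1: [6, 7, 8, 12]; color 2: [3, 4, 5, 9, 16].

χ(G) = 2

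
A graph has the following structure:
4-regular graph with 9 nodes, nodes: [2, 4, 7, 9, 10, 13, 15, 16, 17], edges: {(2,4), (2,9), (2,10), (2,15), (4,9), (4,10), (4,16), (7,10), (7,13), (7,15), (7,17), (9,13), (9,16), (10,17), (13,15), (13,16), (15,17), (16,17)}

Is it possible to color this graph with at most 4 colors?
A valid 4-coloring: color 1: [9, 10, 15]; color 2: [4, 13, 17]; color 3: [2, 7, 16].
(χ(G) = 3 ≤ 4.)

Yes, G is 4-colorable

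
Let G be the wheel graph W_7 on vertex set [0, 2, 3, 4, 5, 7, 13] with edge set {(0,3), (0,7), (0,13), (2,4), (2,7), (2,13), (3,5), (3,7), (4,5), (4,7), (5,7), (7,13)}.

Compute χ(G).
χ(G) = 3

Clique number ω(G) = 3 (lower bound: χ ≥ ω).
The clique on [0, 3, 7] has size 3, forcing χ ≥ 3, and the coloring below uses 3 colors, so χ(G) = 3.
A valid 3-coloring: color 1: [7]; color 2: [3, 4, 13]; color 3: [0, 2, 5].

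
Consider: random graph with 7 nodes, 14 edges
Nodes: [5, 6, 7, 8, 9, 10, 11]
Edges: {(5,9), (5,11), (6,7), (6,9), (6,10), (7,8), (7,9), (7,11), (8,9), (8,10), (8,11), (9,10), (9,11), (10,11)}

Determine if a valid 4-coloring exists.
A valid 4-coloring: color 1: [9]; color 2: [6, 11]; color 3: [5, 7, 10]; color 4: [8].
(χ(G) = 4 ≤ 4.)

Yes, G is 4-colorable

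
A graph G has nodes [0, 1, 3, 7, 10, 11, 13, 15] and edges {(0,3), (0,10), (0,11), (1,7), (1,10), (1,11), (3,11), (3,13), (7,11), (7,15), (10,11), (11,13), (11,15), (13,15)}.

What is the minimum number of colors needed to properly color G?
Clique number ω(G) = 3 (lower bound: χ ≥ ω).
Odd cycle [13, 15, 7, 1, 10, 0, 3] needs 3 colors (χ ≥ 3).
Vertex 11 is adjacent to every vertex of [0, 1, 3, 7, 10, 13, 15], which already need 3 colors among themselves, so 11 needs a new color (χ ≥ 4).
The coloring below uses 4 colors, so χ(G) = 4.
A valid 4-coloring: color 1: [11]; color 2: [0, 7, 13]; color 3: [1, 3, 15]; color 4: [10].

χ(G) = 4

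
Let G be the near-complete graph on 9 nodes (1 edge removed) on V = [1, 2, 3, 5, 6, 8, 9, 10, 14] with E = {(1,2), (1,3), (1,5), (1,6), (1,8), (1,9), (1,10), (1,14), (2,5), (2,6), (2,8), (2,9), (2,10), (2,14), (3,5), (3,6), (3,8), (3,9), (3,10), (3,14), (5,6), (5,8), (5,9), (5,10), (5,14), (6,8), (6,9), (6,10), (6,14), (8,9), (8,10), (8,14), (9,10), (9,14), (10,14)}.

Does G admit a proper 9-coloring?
A valid 9-coloring: color 1: [14]; color 2: [1]; color 3: [10]; color 4: [8]; color 5: [5]; color 6: [9]; color 7: [6]; color 8: [2, 3].
(χ(G) = 8 ≤ 9.)

Yes, G is 9-colorable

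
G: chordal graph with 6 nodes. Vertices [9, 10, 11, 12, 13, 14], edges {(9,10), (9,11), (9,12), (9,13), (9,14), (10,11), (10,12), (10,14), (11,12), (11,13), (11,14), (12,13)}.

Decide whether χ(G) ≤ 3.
The clique on vertices [9, 10, 11, 12] has size 4 > 3, so it alone needs 4 colors.

No, G is not 3-colorable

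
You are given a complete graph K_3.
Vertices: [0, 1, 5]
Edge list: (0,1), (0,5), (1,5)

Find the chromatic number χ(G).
Clique number ω(G) = 3 (lower bound: χ ≥ ω).
The clique on [0, 1, 5] has size 3, forcing χ ≥ 3, and the coloring below uses 3 colors, so χ(G) = 3.
A valid 3-coloring: color 1: [5]; color 2: [1]; color 3: [0].

χ(G) = 3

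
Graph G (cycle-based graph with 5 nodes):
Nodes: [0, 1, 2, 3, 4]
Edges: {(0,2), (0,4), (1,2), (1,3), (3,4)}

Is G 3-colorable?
A valid 3-coloring: color 1: [0, 3]; color 2: [2, 4]; color 3: [1].
(χ(G) = 3 ≤ 3.)

Yes, G is 3-colorable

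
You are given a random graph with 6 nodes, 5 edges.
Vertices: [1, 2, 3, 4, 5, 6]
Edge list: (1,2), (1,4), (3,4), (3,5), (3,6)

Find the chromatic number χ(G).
Clique number ω(G) = 2 (lower bound: χ ≥ ω).
The graph is bipartite (no odd cycle), so 2 colors suffice: χ(G) = 2.
A valid 2-coloring: color 1: [1, 3]; color 2: [2, 4, 5, 6].

χ(G) = 2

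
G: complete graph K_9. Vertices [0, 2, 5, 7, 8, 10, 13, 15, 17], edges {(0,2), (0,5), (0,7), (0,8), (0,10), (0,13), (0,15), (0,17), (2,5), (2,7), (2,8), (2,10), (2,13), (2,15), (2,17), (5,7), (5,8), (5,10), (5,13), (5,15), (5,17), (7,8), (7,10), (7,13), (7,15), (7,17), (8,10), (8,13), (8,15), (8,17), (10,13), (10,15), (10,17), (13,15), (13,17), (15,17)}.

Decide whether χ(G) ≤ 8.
The clique on vertices [0, 2, 5, 7, 8, 10, 13, 15, 17] has size 9 > 8, so it alone needs 9 colors.

No, G is not 8-colorable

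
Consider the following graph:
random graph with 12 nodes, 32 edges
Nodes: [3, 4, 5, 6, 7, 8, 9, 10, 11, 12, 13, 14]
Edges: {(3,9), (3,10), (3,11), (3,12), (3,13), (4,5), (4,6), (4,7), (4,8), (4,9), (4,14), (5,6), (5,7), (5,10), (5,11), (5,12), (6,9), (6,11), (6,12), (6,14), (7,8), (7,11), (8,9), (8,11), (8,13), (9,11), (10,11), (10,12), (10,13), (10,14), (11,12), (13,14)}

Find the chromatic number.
Clique number ω(G) = 4 (lower bound: χ ≥ ω).
The clique on [3, 10, 11, 12] has size 4, forcing χ ≥ 4, and the coloring below uses 4 colors, so χ(G) = 4.
A valid 4-coloring: color 1: [4, 11, 13]; color 2: [3, 5, 8, 14]; color 3: [6, 7, 10]; color 4: [9, 12].

χ(G) = 4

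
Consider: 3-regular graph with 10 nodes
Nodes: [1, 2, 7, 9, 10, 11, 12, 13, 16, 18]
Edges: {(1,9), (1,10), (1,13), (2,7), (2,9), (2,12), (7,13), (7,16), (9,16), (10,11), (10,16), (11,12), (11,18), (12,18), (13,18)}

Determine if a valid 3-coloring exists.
A valid 3-coloring: color 1: [7, 9, 10, 12]; color 2: [1, 2, 16, 18]; color 3: [11, 13].
(χ(G) = 3 ≤ 3.)

Yes, G is 3-colorable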